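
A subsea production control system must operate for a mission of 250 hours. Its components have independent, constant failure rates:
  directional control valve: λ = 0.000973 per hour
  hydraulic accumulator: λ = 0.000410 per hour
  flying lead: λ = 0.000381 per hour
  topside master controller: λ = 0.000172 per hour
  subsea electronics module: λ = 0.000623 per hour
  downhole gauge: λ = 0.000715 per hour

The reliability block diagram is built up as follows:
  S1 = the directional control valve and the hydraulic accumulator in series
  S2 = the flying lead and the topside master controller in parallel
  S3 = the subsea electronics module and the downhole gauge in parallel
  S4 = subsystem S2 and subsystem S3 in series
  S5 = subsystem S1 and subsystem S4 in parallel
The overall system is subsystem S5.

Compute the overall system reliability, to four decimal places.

R(directional control valve) = exp(−0.000973 × 250) = 0.784075
R(hydraulic accumulator) = exp(−0.000410 × 250) = 0.902578
R(flying lead) = exp(−0.000381 × 250) = 0.909146
R(topside master controller) = exp(−0.000172 × 250) = 0.957911
R(subsea electronics module) = exp(−0.000623 × 250) = 0.855773
R(downhole gauge) = exp(−0.000715 × 250) = 0.836315
Series (directional control valve and hydraulic accumulator): 0.784075 × 0.902578 = 0.707689
Parallel (flying lead and topside master controller): 1 − (1 − 0.909146)(1 − 0.957911) = 0.996176
Parallel (subsea electronics module and downhole gauge): 1 − (1 − 0.855773)(1 − 0.836315) = 0.976392
Series ([0.996176] and [0.976392]): 0.996176 × 0.976392 = 0.972658
Parallel ([0.707689] and [0.972658]): 1 − (1 − 0.707689)(1 − 0.972658) = 0.9920

0.9920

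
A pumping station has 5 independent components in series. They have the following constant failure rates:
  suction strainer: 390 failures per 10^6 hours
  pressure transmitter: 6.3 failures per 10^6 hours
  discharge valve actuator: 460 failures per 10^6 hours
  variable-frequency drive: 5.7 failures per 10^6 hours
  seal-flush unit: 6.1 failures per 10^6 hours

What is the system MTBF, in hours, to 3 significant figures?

1150

Series of exponential components: λ_sys = Σ λ_i
λ_sys = 0.00039 + 0.0000063 + 0.00046 + 0.0000057 + 0.0000061 = 8.6810e-04 /h
MTBF = 1 / λ_sys = 1150 h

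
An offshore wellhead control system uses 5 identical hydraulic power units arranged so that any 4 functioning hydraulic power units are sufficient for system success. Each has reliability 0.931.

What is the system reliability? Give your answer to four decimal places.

0.9586

R = Σ_{i=4}^{5} C(5,i) p^i (1−p)^{5−i} with p = 0.931
C(5,4)·0.931^4·0.069^1 = 0.259190
C(5,5)·0.931^5·0.069^0 = 0.699437
Sum = 0.9586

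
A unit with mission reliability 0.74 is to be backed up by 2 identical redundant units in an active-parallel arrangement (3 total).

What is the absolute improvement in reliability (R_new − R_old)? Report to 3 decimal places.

R_before = 0.74
R_after = 1 − (1 − 0.74)^3 = 0.982
ΔR = 0.982 − 0.74 = 0.242

0.242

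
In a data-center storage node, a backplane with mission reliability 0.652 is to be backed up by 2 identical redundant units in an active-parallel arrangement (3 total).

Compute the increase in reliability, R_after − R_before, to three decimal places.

R_before = 0.652
R_after = 1 − (1 − 0.652)^3 = 0.958
ΔR = 0.958 − 0.652 = 0.306

0.306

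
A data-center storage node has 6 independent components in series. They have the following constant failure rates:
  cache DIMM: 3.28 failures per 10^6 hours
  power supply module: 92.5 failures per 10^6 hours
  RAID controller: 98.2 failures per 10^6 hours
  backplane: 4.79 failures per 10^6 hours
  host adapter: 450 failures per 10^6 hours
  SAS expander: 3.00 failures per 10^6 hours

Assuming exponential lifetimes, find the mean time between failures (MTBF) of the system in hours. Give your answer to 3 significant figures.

Series of exponential components: λ_sys = Σ λ_i
λ_sys = 0.00000328 + 0.0000925 + 0.0000982 + 0.00000479 + 0.000450 + 0.00000300 = 6.5177e-04 /h
MTBF = 1 / λ_sys = 1530 h

1530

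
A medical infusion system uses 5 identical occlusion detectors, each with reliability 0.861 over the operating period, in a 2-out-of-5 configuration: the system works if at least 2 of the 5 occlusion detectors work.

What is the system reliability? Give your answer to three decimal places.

R = Σ_{i=2}^{5} C(5,i) p^i (1−p)^{5−i} with p = 0.861
C(5,2)·0.861^2·0.139^3 = 0.01991
C(5,3)·0.861^3·0.139^2 = 0.12332
C(5,4)·0.861^4·0.139^1 = 0.38194
C(5,5)·0.861^5·0.139^0 = 0.47317
Sum = 0.998

0.998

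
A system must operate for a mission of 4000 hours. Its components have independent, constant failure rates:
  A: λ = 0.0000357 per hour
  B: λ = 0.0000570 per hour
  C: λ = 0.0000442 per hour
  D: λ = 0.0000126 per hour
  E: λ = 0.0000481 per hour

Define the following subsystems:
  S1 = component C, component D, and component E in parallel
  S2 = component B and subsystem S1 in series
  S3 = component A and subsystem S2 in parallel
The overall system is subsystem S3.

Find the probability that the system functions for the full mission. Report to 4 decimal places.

0.9727

R(A) = exp(−0.0000357 × 4000) = 0.866927
R(B) = exp(−0.0000570 × 4000) = 0.796124
R(C) = exp(−0.0000442 × 4000) = 0.837947
R(D) = exp(−0.0000126 × 4000) = 0.950849
R(E) = exp(−0.0000481 × 4000) = 0.824977
Parallel (C, D, and E): 1 − (1 − 0.837947)(1 − 0.950849)(1 − 0.824977) = 0.998606
Series (B and [0.998606]): 0.796124 × 0.998606 = 0.795014
Parallel (A and [0.795014]): 1 − (1 − 0.866927)(1 − 0.795014) = 0.9727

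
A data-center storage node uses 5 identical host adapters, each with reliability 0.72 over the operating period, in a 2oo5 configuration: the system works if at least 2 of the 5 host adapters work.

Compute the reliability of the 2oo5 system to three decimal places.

R = Σ_{i=2}^{5} C(5,i) p^i (1−p)^{5−i} with p = 0.72
C(5,2)·0.72^2·0.28^3 = 0.11380
C(5,3)·0.72^3·0.28^2 = 0.29263
C(5,4)·0.72^4·0.28^1 = 0.37623
C(5,5)·0.72^5·0.28^0 = 0.19349
Sum = 0.976

0.976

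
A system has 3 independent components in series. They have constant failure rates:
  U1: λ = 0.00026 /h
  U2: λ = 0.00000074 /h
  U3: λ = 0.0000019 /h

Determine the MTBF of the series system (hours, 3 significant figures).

Series of exponential components: λ_sys = Σ λ_i
λ_sys = 0.00026 + 0.00000074 + 0.0000019 = 2.6264e-04 /h
MTBF = 1 / λ_sys = 3810 h

3810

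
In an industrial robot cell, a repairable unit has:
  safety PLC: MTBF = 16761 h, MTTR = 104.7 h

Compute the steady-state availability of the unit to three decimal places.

A(safety PLC) = MTBF/(MTBF+MTTR) = 16761/(16761+104.7) = 0.994

0.994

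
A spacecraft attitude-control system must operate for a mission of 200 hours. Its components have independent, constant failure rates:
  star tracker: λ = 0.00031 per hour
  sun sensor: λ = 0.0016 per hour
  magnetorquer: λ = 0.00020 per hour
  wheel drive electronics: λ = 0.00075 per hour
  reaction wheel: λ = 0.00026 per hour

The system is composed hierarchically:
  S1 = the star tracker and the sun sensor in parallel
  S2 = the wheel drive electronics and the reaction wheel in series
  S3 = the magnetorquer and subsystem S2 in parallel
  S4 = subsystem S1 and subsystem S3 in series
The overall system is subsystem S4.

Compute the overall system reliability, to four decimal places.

0.9765

R(star tracker) = exp(−0.00031 × 200) = 0.939883
R(sun sensor) = exp(−0.0016 × 200) = 0.726149
R(magnetorquer) = exp(−0.00020 × 200) = 0.960789
R(wheel drive electronics) = exp(−0.00075 × 200) = 0.860708
R(reaction wheel) = exp(−0.00026 × 200) = 0.949329
Parallel (star tracker and sun sensor): 1 − (1 − 0.939883)(1 − 0.726149) = 0.983537
Series (wheel drive electronics and reaction wheel): 0.860708 × 0.949329 = 0.817095
Parallel (magnetorquer and [0.817095]): 1 − (1 − 0.960789)(1 − 0.817095) = 0.992828
Series ([0.983537] and [0.992828]): 0.983537 × 0.992828 = 0.9765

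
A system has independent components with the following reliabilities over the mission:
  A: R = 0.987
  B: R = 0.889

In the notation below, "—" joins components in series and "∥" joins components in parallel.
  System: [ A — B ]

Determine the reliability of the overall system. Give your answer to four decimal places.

0.8774

Series (A and B): 0.987000 × 0.889000 = 0.8774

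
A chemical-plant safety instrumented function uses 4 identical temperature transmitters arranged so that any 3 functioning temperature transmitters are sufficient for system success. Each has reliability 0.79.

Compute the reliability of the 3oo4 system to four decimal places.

0.8037

R = Σ_{i=3}^{4} C(4,i) p^i (1−p)^{4−i} with p = 0.79
C(4,3)·0.79^3·0.21^1 = 0.414153
C(4,4)·0.79^4·0.21^0 = 0.389501
Sum = 0.8037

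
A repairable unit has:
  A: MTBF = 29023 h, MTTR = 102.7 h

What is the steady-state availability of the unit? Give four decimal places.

A(A) = MTBF/(MTBF+MTTR) = 29023/(29023+102.7) = 0.9965

0.9965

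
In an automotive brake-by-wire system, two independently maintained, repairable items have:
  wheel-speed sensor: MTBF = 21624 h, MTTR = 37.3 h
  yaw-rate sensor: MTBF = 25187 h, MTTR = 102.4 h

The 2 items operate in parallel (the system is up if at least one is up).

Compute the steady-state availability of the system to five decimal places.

0.99999

A(wheel-speed sensor) = MTBF/(MTBF+MTTR) = 21624/(21624+37.3) = 0.998278
A(yaw-rate sensor) = MTBF/(MTBF+MTTR) = 25187/(25187+102.4) = 0.995951
Parallel availability: 1 − (1 − 0.998278)(1 − 0.995951) = 0.99999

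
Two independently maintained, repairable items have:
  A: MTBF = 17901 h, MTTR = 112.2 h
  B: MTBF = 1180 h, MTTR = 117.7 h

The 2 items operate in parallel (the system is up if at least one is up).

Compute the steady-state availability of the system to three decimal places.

A(A) = MTBF/(MTBF+MTTR) = 17901/(17901+112.2) = 0.993771
A(B) = MTBF/(MTBF+MTTR) = 1180/(1180+117.7) = 0.909301
Parallel availability: 1 − (1 − 0.993771)(1 − 0.909301) = 0.999

0.999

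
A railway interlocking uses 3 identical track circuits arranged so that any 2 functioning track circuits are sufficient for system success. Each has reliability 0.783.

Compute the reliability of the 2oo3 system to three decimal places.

R = Σ_{i=2}^{3} C(3,i) p^i (1−p)^{3−i} with p = 0.783
C(3,2)·0.783^2·0.217^1 = 0.39912
C(3,3)·0.783^3·0.217^0 = 0.48005
Sum = 0.879

0.879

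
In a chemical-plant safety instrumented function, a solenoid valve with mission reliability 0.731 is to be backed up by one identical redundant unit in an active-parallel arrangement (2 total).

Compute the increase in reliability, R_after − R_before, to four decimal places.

R_before = 0.731
R_after = 1 − (1 − 0.731)^2 = 0.9276
ΔR = 0.9276 − 0.731 = 0.1966

0.1966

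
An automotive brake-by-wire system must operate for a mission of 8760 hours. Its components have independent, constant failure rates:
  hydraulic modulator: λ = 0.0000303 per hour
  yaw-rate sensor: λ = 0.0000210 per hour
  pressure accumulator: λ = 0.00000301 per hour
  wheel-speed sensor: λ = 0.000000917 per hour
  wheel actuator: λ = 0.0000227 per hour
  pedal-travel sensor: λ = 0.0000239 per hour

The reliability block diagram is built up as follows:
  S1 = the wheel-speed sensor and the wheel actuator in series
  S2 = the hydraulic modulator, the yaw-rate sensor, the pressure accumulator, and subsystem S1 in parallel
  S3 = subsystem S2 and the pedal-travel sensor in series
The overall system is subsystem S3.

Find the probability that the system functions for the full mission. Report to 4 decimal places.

R(hydraulic modulator) = exp(−0.0000303 × 8760) = 0.766878
R(yaw-rate sensor) = exp(−0.0000210 × 8760) = 0.831969
R(pressure accumulator) = exp(−0.00000301 × 8760) = 0.973977
R(wheel-speed sensor) = exp(−0.000000917 × 8760) = 0.991999
R(wheel actuator) = exp(−0.0000227 × 8760) = 0.819671
R(pedal-travel sensor) = exp(−0.0000239 × 8760) = 0.811100
Series (wheel-speed sensor and wheel actuator): 0.991999 × 0.819671 = 0.813113
Parallel (hydraulic modulator, yaw-rate sensor, pressure accumulator, and [0.813113]): 1 − (1 − 0.766878)(1 − 0.831969)(1 − 0.973977)(1 − 0.813113) = 0.999809
Series ([0.999809] and pedal-travel sensor): 0.999809 × 0.811100 = 0.8109

0.8109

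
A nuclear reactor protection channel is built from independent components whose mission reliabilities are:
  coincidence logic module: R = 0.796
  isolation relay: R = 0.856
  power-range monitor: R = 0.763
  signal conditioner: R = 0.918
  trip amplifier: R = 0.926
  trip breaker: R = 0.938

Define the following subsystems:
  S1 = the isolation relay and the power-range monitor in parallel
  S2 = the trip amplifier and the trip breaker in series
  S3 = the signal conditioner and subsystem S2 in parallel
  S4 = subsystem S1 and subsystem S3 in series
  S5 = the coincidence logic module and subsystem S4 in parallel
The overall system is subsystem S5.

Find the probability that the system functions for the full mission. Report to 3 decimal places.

0.991

Parallel (isolation relay and power-range monitor): 1 − (1 − 0.85600)(1 − 0.76300) = 0.96587
Series (trip amplifier and trip breaker): 0.92600 × 0.93800 = 0.86859
Parallel (signal conditioner and [0.86859]): 1 − (1 − 0.91800)(1 − 0.86859) = 0.98922
Series ([0.96587] and [0.98922]): 0.96587 × 0.98922 = 0.95546
Parallel (coincidence logic module and [0.95546]): 1 − (1 − 0.79600)(1 − 0.95546) = 0.991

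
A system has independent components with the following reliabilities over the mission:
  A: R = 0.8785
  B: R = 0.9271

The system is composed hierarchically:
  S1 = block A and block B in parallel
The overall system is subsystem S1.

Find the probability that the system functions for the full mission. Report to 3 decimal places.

Parallel (A and B): 1 − (1 − 0.87850)(1 − 0.92710) = 0.991

0.991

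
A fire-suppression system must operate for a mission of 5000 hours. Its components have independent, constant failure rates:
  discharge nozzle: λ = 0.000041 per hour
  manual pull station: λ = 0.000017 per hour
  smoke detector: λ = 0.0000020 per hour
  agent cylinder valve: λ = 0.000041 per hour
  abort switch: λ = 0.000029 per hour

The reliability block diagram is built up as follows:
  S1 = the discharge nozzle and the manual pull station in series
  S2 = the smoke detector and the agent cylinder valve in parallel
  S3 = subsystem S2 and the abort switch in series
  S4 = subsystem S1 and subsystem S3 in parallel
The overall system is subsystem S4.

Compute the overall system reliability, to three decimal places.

R(discharge nozzle) = exp(−0.000041 × 5000) = 0.81465
R(manual pull station) = exp(−0.000017 × 5000) = 0.91851
R(smoke detector) = exp(−0.0000020 × 5000) = 0.99005
R(agent cylinder valve) = exp(−0.000041 × 5000) = 0.81465
R(abort switch) = exp(−0.000029 × 5000) = 0.86502
Series (discharge nozzle and manual pull station): 0.81465 × 0.91851 = 0.74826
Parallel (smoke detector and agent cylinder valve): 1 − (1 − 0.99005)(1 − 0.81465) = 0.99816
Series ([0.99816] and abort switch): 0.99816 × 0.86502 = 0.86343
Parallel ([0.74826] and [0.86343]): 1 − (1 − 0.74826)(1 − 0.86343) = 0.966

0.966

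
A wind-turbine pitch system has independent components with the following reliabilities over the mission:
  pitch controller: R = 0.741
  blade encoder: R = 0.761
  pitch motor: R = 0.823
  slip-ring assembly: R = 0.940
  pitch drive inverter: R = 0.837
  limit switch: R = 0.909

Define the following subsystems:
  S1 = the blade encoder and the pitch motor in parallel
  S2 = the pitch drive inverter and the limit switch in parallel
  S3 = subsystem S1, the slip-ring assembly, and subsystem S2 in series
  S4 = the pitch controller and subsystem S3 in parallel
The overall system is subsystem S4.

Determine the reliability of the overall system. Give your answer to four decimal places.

0.9707

Parallel (blade encoder and pitch motor): 1 − (1 − 0.761000)(1 − 0.823000) = 0.957697
Parallel (pitch drive inverter and limit switch): 1 − (1 − 0.837000)(1 − 0.909000) = 0.985167
Series ([0.957697], slip-ring assembly, and [0.985167]): 0.957697 × 0.940000 × 0.985167 = 0.886882
Parallel (pitch controller and [0.886882]): 1 − (1 − 0.741000)(1 − 0.886882) = 0.9707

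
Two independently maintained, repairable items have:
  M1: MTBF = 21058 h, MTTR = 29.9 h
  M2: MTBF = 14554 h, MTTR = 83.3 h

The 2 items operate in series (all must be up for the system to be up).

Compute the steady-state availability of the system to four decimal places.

A(M1) = MTBF/(MTBF+MTTR) = 21058/(21058+29.9) = 0.998582
A(M2) = MTBF/(MTBF+MTTR) = 14554/(14554+83.3) = 0.994309
Series availability: 0.998582 × 0.994309 = 0.9929

0.9929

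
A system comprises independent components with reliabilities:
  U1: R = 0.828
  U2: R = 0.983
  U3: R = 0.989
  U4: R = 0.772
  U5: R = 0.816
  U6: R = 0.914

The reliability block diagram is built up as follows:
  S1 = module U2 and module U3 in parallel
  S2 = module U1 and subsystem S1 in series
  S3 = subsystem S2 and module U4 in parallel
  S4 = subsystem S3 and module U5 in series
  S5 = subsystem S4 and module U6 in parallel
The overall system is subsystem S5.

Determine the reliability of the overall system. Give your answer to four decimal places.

Parallel (U2 and U3): 1 − (1 − 0.983000)(1 − 0.989000) = 0.999813
Series (U1 and [0.999813]): 0.828000 × 0.999813 = 0.827845
Parallel ([0.827845] and U4): 1 − (1 − 0.827845)(1 − 0.772000) = 0.960749
Series ([0.960749] and U5): 0.960749 × 0.816000 = 0.783971
Parallel ([0.783971] and U6): 1 − (1 − 0.783971)(1 − 0.914000) = 0.9814

0.9814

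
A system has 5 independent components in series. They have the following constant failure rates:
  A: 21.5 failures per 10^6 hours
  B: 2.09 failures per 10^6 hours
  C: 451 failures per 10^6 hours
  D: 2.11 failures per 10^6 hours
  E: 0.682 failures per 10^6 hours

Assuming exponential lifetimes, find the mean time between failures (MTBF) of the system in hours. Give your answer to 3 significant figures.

Series of exponential components: λ_sys = Σ λ_i
λ_sys = 0.0000215 + 0.00000209 + 0.000451 + 0.00000211 + 0.000000682 = 4.7738e-04 /h
MTBF = 1 / λ_sys = 2090 h

2090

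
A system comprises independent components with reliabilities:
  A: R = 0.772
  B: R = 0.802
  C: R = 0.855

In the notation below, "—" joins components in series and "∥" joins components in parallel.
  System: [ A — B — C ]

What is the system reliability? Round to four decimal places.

0.5294

Series (A, B, and C): 0.772000 × 0.802000 × 0.855000 = 0.5294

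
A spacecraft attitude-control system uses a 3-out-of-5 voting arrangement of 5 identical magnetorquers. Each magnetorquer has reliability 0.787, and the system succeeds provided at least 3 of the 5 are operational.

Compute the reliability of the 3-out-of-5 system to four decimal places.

R = Σ_{i=3}^{5} C(5,i) p^i (1−p)^{5−i} with p = 0.787
C(5,3)·0.787^3·0.213^2 = 0.221148
C(5,4)·0.787^4·0.213^1 = 0.408553
C(5,5)·0.787^5·0.213^0 = 0.301907
Sum = 0.9316

0.9316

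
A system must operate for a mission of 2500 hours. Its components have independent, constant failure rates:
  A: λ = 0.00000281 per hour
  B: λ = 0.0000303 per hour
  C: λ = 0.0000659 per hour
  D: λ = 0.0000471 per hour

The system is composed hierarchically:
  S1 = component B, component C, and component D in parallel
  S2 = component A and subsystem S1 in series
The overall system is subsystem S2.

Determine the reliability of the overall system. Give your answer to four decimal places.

0.9918

R(A) = exp(−0.00000281 × 2500) = 0.993000
R(B) = exp(−0.0000303 × 2500) = 0.927048
R(C) = exp(−0.0000659 × 2500) = 0.848106
R(D) = exp(−0.0000471 × 2500) = 0.888918
Parallel (B, C, and D): 1 − (1 − 0.927048)(1 − 0.848106)(1 − 0.888918) = 0.998769
Series (A and [0.998769]): 0.993000 × 0.998769 = 0.9918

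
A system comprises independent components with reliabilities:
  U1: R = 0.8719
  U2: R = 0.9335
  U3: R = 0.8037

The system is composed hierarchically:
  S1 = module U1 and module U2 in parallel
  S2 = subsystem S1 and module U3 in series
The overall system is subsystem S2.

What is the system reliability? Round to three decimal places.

0.797

Parallel (U1 and U2): 1 − (1 − 0.87190)(1 − 0.93350) = 0.99148
Series ([0.99148] and U3): 0.99148 × 0.80370 = 0.797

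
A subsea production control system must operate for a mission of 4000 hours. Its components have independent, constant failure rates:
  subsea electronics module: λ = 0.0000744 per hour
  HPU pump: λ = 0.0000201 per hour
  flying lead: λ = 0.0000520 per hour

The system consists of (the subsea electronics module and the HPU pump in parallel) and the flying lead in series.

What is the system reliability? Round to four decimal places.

0.7961

R(subsea electronics module) = exp(−0.0000744 × 4000) = 0.742598
R(HPU pump) = exp(−0.0000201 × 4000) = 0.922747
R(flying lead) = exp(−0.0000520 × 4000) = 0.812207
Parallel (subsea electronics module and HPU pump): 1 − (1 − 0.742598)(1 − 0.922747) = 0.980115
Series ([0.980115] and flying lead): 0.980115 × 0.812207 = 0.7961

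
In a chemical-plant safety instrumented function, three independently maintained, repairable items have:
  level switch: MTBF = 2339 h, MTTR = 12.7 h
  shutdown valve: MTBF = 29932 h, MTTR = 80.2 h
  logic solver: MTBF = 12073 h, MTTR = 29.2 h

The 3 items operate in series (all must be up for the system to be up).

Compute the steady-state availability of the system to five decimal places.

A(level switch) = MTBF/(MTBF+MTTR) = 2339/(2339+12.7) = 0.994600
A(shutdown valve) = MTBF/(MTBF+MTTR) = 29932/(29932+80.2) = 0.997328
A(logic solver) = MTBF/(MTBF+MTTR) = 12073/(12073+29.2) = 0.997587
Series availability: 0.994600 × 0.997328 × 0.997587 = 0.98955

0.98955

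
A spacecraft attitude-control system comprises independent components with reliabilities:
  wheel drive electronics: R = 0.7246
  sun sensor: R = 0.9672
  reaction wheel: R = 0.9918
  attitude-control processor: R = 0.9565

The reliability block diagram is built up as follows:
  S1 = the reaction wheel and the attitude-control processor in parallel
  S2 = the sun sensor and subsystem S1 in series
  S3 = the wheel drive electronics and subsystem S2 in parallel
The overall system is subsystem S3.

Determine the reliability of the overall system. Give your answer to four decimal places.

0.9909

Parallel (reaction wheel and attitude-control processor): 1 − (1 − 0.991800)(1 − 0.956500) = 0.999643
Series (sun sensor and [0.999643]): 0.967200 × 0.999643 = 0.966855
Parallel (wheel drive electronics and [0.966855]): 1 − (1 − 0.724600)(1 − 0.966855) = 0.9909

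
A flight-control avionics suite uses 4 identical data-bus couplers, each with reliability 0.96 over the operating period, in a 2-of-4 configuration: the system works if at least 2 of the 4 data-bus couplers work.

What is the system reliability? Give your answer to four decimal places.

0.9998

R = Σ_{i=2}^{4} C(4,i) p^i (1−p)^{4−i} with p = 0.96
C(4,2)·0.96^2·0.04^2 = 0.008847
C(4,3)·0.96^3·0.04^1 = 0.141558
C(4,4)·0.96^4·0.04^0 = 0.849347
Sum = 0.9998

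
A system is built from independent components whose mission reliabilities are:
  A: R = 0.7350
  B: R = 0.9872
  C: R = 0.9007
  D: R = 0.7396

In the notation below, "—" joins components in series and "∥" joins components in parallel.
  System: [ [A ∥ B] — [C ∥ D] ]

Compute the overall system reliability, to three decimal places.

0.971

Parallel (A and B): 1 − (1 − 0.73500)(1 − 0.98720) = 0.99661
Parallel (C and D): 1 − (1 − 0.90070)(1 − 0.73960) = 0.97414
Series ([0.99661] and [0.97414]): 0.99661 × 0.97414 = 0.971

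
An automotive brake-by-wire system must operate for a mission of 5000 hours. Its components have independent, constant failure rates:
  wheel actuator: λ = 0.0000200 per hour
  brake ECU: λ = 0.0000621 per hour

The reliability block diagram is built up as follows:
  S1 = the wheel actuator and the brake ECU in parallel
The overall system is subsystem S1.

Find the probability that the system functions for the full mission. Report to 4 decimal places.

0.9746

R(wheel actuator) = exp(−0.0000200 × 5000) = 0.904837
R(brake ECU) = exp(−0.0000621 × 5000) = 0.733080
Parallel (wheel actuator and brake ECU): 1 − (1 − 0.904837)(1 − 0.733080) = 0.9746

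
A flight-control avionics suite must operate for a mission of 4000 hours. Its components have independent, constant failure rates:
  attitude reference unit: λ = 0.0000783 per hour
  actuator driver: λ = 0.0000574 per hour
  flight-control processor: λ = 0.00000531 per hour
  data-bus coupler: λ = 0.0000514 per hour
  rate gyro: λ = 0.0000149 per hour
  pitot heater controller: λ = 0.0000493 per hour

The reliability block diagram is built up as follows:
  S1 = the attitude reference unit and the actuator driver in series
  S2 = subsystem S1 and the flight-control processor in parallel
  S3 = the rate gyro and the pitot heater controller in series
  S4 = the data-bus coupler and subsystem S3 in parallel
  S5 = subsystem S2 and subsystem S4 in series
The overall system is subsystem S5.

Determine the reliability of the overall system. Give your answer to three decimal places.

R(attitude reference unit) = exp(−0.0000783 × 4000) = 0.73110
R(actuator driver) = exp(−0.0000574 × 4000) = 0.79485
R(flight-control processor) = exp(−0.00000531 × 4000) = 0.97898
R(data-bus coupler) = exp(−0.0000514 × 4000) = 0.81416
R(rate gyro) = exp(−0.0000149 × 4000) = 0.94214
R(pitot heater controller) = exp(−0.0000493 × 4000) = 0.82103
Series (attitude reference unit and actuator driver): 0.73110 × 0.79485 = 0.58111
Parallel ([0.58111] and flight-control processor): 1 − (1 − 0.58111)(1 − 0.97898) = 0.99119
Series (rate gyro and pitot heater controller): 0.94214 × 0.82103 = 0.77353
Parallel (data-bus coupler and [0.77353]): 1 − (1 − 0.81416)(1 − 0.77353) = 0.95791
Series ([0.99119] and [0.95791]): 0.99119 × 0.95791 = 0.949

0.949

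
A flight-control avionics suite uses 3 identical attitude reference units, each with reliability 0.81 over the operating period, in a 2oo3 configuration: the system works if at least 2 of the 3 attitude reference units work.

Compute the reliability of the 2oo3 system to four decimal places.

R = Σ_{i=2}^{3} C(3,i) p^i (1−p)^{3−i} with p = 0.81
C(3,2)·0.81^2·0.19^1 = 0.373977
C(3,3)·0.81^3·0.19^0 = 0.531441
Sum = 0.9054

0.9054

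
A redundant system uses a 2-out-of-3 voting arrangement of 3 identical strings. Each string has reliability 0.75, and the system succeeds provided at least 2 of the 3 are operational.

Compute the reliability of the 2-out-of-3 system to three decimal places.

0.844

R = Σ_{i=2}^{3} C(3,i) p^i (1−p)^{3−i} with p = 0.75
C(3,2)·0.75^2·0.25^1 = 0.42188
C(3,3)·0.75^3·0.25^0 = 0.42188
Sum = 0.844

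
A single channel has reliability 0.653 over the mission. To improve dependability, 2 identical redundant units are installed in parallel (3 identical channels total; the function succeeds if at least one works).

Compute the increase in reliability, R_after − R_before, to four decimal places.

0.3052

R_before = 0.653
R_after = 1 − (1 − 0.653)^3 = 0.9582
ΔR = 0.9582 − 0.653 = 0.3052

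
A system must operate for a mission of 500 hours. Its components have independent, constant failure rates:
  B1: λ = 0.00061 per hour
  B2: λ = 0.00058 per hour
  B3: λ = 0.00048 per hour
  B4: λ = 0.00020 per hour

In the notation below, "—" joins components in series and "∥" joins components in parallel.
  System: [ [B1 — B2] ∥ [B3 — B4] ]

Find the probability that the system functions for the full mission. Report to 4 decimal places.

0.8707

R(B1) = exp(−0.00061 × 500) = 0.737123
R(B2) = exp(−0.00058 × 500) = 0.748264
R(B3) = exp(−0.00048 × 500) = 0.786628
R(B4) = exp(−0.00020 × 500) = 0.904837
Series (B1 and B2): 0.737123 × 0.748264 = 0.551563
Series (B3 and B4): 0.786628 × 0.904837 = 0.711770
Parallel ([0.551563] and [0.711770]): 1 − (1 − 0.551563)(1 − 0.711770) = 0.8707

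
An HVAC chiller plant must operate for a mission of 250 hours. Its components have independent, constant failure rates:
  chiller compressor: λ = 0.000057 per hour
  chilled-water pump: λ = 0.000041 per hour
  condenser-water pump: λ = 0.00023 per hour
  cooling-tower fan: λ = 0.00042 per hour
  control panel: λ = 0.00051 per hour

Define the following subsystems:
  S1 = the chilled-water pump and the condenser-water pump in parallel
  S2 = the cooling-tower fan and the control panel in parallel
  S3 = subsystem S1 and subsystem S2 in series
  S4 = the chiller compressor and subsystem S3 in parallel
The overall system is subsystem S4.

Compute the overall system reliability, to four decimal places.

R(chiller compressor) = exp(−0.000057 × 250) = 0.985851
R(chilled-water pump) = exp(−0.000041 × 250) = 0.989802
R(condenser-water pump) = exp(−0.00023 × 250) = 0.944122
R(cooling-tower fan) = exp(−0.00042 × 250) = 0.900325
R(control panel) = exp(−0.00051 × 250) = 0.880293
Parallel (chilled-water pump and condenser-water pump): 1 − (1 − 0.989802)(1 − 0.944122) = 0.999430
Parallel (cooling-tower fan and control panel): 1 − (1 − 0.900325)(1 − 0.880293) = 0.988068
Series ([0.999430] and [0.988068]): 0.999430 × 0.988068 = 0.987505
Parallel (chiller compressor and [0.987505]): 1 − (1 − 0.985851)(1 − 0.987505) = 0.9998

0.9998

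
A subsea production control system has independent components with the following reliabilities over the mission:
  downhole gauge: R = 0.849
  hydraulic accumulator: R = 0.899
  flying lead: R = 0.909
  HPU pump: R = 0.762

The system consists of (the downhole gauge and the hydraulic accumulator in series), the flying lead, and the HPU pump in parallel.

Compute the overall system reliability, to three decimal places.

Series (downhole gauge and hydraulic accumulator): 0.84900 × 0.89900 = 0.76325
Parallel ([0.76325], flying lead, and HPU pump): 1 − (1 − 0.76325)(1 − 0.90900)(1 − 0.76200) = 0.995

0.995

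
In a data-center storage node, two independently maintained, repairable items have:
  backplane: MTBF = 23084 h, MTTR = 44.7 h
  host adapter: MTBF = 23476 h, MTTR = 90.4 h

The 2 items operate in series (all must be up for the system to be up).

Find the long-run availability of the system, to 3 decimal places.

A(backplane) = MTBF/(MTBF+MTTR) = 23084/(23084+44.7) = 0.998067
A(host adapter) = MTBF/(MTBF+MTTR) = 23476/(23476+90.4) = 0.996164
Series availability: 0.998067 × 0.996164 = 0.994

0.994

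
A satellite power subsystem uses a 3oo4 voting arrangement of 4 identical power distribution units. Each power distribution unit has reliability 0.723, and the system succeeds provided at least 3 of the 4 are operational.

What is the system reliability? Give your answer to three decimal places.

0.692

R = Σ_{i=3}^{4} C(4,i) p^i (1−p)^{4−i} with p = 0.723
C(4,3)·0.723^3·0.277^1 = 0.41875
C(4,4)·0.723^4·0.277^0 = 0.27325
Sum = 0.692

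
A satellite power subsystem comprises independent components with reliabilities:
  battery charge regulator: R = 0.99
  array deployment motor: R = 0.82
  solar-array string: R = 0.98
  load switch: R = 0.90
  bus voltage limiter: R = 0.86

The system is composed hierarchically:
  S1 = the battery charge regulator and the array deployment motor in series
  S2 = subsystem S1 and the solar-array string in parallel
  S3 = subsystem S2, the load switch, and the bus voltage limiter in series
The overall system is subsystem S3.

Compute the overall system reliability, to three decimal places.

0.771

Series (battery charge regulator and array deployment motor): 0.99000 × 0.82000 = 0.81180
Parallel ([0.81180] and solar-array string): 1 − (1 − 0.81180)(1 − 0.98000) = 0.99624
Series ([0.99624], load switch, and bus voltage limiter): 0.99624 × 0.90000 × 0.86000 = 0.771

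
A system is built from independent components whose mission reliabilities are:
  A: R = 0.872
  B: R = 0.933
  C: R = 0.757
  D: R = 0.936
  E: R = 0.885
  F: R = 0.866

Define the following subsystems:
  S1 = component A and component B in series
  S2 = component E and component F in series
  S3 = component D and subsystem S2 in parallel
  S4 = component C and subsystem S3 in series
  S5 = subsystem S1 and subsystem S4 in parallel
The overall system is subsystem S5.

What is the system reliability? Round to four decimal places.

0.9526

Series (A and B): 0.872000 × 0.933000 = 0.813576
Series (E and F): 0.885000 × 0.866000 = 0.766410
Parallel (D and [0.766410]): 1 − (1 − 0.936000)(1 − 0.766410) = 0.985050
Series (C and [0.985050]): 0.757000 × 0.985050 = 0.745683
Parallel ([0.813576] and [0.745683]): 1 − (1 − 0.813576)(1 − 0.745683) = 0.9526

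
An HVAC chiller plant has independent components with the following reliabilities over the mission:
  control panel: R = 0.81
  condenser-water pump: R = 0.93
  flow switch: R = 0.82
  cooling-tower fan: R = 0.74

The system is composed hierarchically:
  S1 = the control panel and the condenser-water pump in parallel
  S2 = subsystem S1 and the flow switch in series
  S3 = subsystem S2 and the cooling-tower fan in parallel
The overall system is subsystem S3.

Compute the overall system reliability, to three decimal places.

Parallel (control panel and condenser-water pump): 1 − (1 − 0.81000)(1 − 0.93000) = 0.98670
Series ([0.98670] and flow switch): 0.98670 × 0.82000 = 0.80909
Parallel ([0.80909] and cooling-tower fan): 1 − (1 − 0.80909)(1 − 0.74000) = 0.950

0.950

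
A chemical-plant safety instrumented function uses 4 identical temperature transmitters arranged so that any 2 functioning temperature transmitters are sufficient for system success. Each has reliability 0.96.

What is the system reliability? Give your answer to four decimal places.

0.9998

R = Σ_{i=2}^{4} C(4,i) p^i (1−p)^{4−i} with p = 0.96
C(4,2)·0.96^2·0.04^2 = 0.008847
C(4,3)·0.96^3·0.04^1 = 0.141558
C(4,4)·0.96^4·0.04^0 = 0.849347
Sum = 0.9998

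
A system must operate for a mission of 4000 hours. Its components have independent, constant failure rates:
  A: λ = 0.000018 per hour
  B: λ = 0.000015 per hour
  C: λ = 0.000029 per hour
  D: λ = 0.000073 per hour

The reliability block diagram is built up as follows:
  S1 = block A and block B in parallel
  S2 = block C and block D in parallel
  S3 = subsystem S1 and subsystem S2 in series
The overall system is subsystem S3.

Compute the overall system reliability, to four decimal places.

0.9683

R(A) = exp(−0.000018 × 4000) = 0.930531
R(B) = exp(−0.000015 × 4000) = 0.941765
R(C) = exp(−0.000029 × 4000) = 0.890475
R(D) = exp(−0.000073 × 4000) = 0.746769
Parallel (A and B): 1 − (1 − 0.930531)(1 − 0.941765) = 0.995954
Parallel (C and D): 1 − (1 − 0.890475)(1 − 0.746769) = 0.972265
Series ([0.995954] and [0.972265]): 0.995954 × 0.972265 = 0.9683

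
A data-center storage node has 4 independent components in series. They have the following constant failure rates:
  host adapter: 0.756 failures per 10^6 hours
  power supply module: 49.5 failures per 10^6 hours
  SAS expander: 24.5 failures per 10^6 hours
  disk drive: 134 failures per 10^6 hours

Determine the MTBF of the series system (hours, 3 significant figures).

4790

Series of exponential components: λ_sys = Σ λ_i
λ_sys = 0.000000756 + 0.0000495 + 0.0000245 + 0.000134 = 2.0876e-04 /h
MTBF = 1 / λ_sys = 4790 h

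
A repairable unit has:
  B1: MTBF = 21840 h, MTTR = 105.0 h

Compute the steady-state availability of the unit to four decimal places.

A(B1) = MTBF/(MTBF+MTTR) = 21840/(21840+105.0) = 0.9952

0.9952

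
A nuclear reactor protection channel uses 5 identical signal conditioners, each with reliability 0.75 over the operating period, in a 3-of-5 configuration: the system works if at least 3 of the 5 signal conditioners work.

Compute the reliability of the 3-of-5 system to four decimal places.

R = Σ_{i=3}^{5} C(5,i) p^i (1−p)^{5−i} with p = 0.75
C(5,3)·0.75^3·0.25^2 = 0.263672
C(5,4)·0.75^4·0.25^1 = 0.395508
C(5,5)·0.75^5·0.25^0 = 0.237305
Sum = 0.8965

0.8965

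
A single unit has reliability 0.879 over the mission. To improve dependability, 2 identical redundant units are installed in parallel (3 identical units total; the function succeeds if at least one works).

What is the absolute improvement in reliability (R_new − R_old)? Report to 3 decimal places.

0.119

R_before = 0.879
R_after = 1 − (1 − 0.879)^3 = 0.998
ΔR = 0.998 − 0.879 = 0.119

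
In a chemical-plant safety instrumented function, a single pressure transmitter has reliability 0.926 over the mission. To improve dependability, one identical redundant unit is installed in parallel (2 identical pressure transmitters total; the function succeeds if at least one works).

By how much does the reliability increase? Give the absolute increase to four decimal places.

0.0685

R_before = 0.926
R_after = 1 − (1 − 0.926)^2 = 0.9945
ΔR = 0.9945 − 0.926 = 0.0685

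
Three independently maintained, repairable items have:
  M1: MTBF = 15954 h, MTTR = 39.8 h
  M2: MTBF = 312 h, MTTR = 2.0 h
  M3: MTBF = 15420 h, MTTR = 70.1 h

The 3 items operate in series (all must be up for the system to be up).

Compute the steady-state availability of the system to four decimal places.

0.9867

A(M1) = MTBF/(MTBF+MTTR) = 15954/(15954+39.8) = 0.997512
A(M2) = MTBF/(MTBF+MTTR) = 312/(312+2.0) = 0.993631
A(M3) = MTBF/(MTBF+MTTR) = 15420/(15420+70.1) = 0.995475
Series availability: 0.997512 × 0.993631 × 0.995475 = 0.9867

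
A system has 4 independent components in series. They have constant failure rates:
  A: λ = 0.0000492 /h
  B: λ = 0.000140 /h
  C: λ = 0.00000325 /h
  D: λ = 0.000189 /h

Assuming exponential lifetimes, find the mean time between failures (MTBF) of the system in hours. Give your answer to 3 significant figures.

Series of exponential components: λ_sys = Σ λ_i
λ_sys = 0.0000492 + 0.000140 + 0.00000325 + 0.000189 = 3.8145e-04 /h
MTBF = 1 / λ_sys = 2620 h

2620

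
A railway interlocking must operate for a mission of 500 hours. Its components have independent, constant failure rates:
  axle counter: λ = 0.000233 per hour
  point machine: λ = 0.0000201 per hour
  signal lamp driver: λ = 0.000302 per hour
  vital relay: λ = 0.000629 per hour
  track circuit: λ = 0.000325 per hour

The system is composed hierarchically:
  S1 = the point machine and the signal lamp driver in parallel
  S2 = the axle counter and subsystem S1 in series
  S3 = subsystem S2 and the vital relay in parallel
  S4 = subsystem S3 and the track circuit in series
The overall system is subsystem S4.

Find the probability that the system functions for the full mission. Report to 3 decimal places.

0.825

R(axle counter) = exp(−0.000233 × 500) = 0.89003
R(point machine) = exp(−0.0000201 × 500) = 0.99000
R(signal lamp driver) = exp(−0.000302 × 500) = 0.85985
R(vital relay) = exp(−0.000629 × 500) = 0.73015
R(track circuit) = exp(−0.000325 × 500) = 0.85002
Parallel (point machine and signal lamp driver): 1 − (1 − 0.99000)(1 − 0.85985) = 0.99860
Series (axle counter and [0.99860]): 0.89003 × 0.99860 = 0.88878
Parallel ([0.88878] and vital relay): 1 − (1 − 0.88878)(1 − 0.73015) = 0.96999
Series ([0.96999] and track circuit): 0.96999 × 0.85002 = 0.825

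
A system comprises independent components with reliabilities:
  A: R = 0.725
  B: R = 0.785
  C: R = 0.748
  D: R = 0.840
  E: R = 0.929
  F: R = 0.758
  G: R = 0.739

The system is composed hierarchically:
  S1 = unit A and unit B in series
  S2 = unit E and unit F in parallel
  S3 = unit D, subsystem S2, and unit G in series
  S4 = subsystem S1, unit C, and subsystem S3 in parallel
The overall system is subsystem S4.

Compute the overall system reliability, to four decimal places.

0.9577

Series (A and B): 0.725000 × 0.785000 = 0.569125
Parallel (E and F): 1 − (1 − 0.929000)(1 − 0.758000) = 0.982818
Series (D, [0.982818], and G): 0.840000 × 0.982818 × 0.739000 = 0.610094
Parallel ([0.569125], C, and [0.610094]): 1 − (1 − 0.569125)(1 − 0.748000)(1 − 0.610094) = 0.9577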